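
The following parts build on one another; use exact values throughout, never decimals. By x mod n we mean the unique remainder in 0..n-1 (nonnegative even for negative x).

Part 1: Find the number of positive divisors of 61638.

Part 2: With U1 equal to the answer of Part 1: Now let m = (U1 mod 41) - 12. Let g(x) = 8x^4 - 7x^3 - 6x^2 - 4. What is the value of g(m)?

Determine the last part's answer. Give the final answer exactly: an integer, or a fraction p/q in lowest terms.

2396

Part 1: 61638 = 2 * 3 * 10273; number of divisors = (1+1) * (1+1) * (1+1) = 8; answer 8
Part 2: U1 = 8; m = -4; 8*(-4)^4 - 7*(-4)^3 - 6*(-4)^2 - 4 = (2048) + (448) + (-96) + (-4) = 2396; answer 2396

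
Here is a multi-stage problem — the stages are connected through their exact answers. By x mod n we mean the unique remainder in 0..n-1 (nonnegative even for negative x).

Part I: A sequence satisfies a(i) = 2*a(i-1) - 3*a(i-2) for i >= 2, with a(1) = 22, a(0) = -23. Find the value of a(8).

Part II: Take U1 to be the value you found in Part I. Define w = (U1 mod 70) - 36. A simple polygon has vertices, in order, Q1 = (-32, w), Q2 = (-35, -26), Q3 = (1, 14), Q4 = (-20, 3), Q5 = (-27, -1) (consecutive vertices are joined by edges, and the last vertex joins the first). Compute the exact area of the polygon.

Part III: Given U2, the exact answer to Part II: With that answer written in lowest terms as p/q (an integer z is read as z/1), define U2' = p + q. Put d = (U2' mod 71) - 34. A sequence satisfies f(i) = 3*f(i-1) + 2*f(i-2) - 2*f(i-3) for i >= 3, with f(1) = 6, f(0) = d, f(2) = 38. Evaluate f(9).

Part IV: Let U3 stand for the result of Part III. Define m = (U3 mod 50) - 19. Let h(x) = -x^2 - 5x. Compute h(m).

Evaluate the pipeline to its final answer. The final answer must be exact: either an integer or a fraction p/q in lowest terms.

Part I: a(2) = 2*(22) - 3*(-23) = 113; iterating: a(2)=113, a(3)=160, a(4)=-19, a(5)=-518, a(6)=-979, a(7)=-404, a(8)=2129; answer 2129
Part II: U1 = 2129; w = -7; cross terms: (-32*-26 - -35*-7)=587, (-35*14 - 1*-26)=-464, (1*3 - -20*14)=283, (-20*-1 - -27*3)=101, (-27*-7 - -32*-1)=157; twice the area = |664| = 664; area = 332; answer 332
Part III: U2 = 332; threaded value p + q = 333; d = 15; f(3) = 3*(38) + 2*(6) - 2*(15) = 96; iterating: f(3)=96, f(4)=352, f(5)=1172, f(6)=4028, f(7)=13724, f(8)=46884, f(9)=160044; answer 160044
Part IV: U3 = 160044; m = 25; -1*(25)^2 - 5*(25)^1 = (-625) + (-125) = -750; answer -750

-750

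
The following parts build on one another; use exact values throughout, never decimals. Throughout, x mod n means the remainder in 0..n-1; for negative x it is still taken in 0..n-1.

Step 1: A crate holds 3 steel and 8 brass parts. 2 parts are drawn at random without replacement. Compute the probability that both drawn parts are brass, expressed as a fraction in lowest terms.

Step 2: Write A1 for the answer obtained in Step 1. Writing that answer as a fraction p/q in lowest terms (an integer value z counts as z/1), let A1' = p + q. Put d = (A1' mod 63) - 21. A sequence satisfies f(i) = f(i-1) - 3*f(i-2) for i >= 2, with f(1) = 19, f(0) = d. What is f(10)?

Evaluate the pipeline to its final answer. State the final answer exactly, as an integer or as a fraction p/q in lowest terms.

Step 1: total draws C(11,2) = 55; favorable C(8,2) = 28; P = 28/55; answer 28/55
Step 2: A1 = 28/55; threaded value p + q = 83; d = -1; f(2) = 1*(19) - 3*(-1) = 22; iterating: f(2)=22, f(3)=-35, f(4)=-101, f(5)=4, f(6)=307, f(7)=295, f(8)=-626, f(9)=-1511, f(10)=367; answer 367

367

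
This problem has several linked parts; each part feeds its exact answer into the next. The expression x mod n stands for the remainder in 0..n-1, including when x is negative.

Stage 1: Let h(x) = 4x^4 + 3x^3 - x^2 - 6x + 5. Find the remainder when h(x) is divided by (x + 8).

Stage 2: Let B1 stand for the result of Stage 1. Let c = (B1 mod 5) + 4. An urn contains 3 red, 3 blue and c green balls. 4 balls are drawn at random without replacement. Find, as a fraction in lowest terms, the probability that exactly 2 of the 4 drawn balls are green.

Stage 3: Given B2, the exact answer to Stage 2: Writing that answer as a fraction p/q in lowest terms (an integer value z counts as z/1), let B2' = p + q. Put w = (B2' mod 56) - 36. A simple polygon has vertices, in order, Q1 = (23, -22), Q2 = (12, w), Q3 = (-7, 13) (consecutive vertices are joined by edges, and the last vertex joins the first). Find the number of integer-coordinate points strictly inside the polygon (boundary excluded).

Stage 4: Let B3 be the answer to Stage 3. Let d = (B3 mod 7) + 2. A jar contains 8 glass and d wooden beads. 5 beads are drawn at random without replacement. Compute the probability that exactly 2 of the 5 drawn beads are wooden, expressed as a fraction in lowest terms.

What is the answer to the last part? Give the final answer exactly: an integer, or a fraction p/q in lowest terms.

Stage 1: remainder = value at the root: 4*(-8)^4 + 3*(-8)^3 - 1*(-8)^2 - 6*(-8)^1 + 5 = (16384) + (-1536) + (-64) + (48) + (5) = 14837; answer 14837
Stage 2: B1 = 14837; c = 6; total draws C(12,4) = 495; favorable C(6,2)*C(6,2) = 225; P = 5/11; answer 5/11
Stage 3: B2 = 5/11; threaded value p + q = 16; w = -20; cross terms: (23*-20 - 12*-22)=-196, (12*13 - -7*-20)=16, (-7*-22 - 23*13)=-145; twice the area = |-325| = 325; area = 325/2; boundary points = 1 + 1 + 5 = 7; strictly interior points = area - boundary/2 + 1 = 160; answer 160
Stage 4: B3 = 160; d = 8; total draws C(16,5) = 4368; favorable C(8,2)*C(8,3) = 1568; P = 14/39; answer 14/39

14/39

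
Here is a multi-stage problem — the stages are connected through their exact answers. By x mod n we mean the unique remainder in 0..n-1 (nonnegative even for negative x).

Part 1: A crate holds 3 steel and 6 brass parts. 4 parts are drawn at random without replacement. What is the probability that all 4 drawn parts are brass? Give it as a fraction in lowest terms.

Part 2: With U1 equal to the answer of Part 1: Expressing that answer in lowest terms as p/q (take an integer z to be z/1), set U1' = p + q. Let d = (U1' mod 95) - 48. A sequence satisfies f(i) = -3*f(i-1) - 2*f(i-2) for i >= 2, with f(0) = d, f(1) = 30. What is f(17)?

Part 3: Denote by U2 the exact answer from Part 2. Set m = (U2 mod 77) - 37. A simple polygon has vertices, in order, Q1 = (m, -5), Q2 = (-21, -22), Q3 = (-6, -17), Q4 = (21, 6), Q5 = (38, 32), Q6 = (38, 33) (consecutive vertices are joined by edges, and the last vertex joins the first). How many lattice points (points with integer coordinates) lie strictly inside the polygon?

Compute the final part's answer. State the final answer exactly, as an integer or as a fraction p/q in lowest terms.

Part 1: total draws C(9,4) = 126; favorable C(6,4) = 15; P = 5/42; answer 5/42
Part 2: U1 = 5/42; threaded value p + q = 47; d = -1; f(2) = -3*(30) - 2*(-1) = -88; iterating: f(2)=-88, f(3)=204, f(4)=-436, f(5)=900, f(6)=-1828, f(7)=3684, f(8)=-7396, f(9)=14820, f(10)=-29668, f(11)=59364, f(12)=-118756, f(13)=237540, f(14)=-475108, f(15)=950244, f(16)=-1900516, f(17)=3801060; answer 3801060
Part 3: U2 = 3801060; m = -5; cross terms: (-5*-22 - -21*-5)=5, (-21*-17 - -6*-22)=225, (-6*6 - 21*-17)=321, (21*32 - 38*6)=444, (38*33 - 38*32)=38, (38*-5 - -5*33)=-25; twice the area = |1008| = 1008; area = 504; boundary points = 1 + 5 + 1 + 1 + 1 + 1 = 10; strictly interior points = area - boundary/2 + 1 = 500; answer 500

500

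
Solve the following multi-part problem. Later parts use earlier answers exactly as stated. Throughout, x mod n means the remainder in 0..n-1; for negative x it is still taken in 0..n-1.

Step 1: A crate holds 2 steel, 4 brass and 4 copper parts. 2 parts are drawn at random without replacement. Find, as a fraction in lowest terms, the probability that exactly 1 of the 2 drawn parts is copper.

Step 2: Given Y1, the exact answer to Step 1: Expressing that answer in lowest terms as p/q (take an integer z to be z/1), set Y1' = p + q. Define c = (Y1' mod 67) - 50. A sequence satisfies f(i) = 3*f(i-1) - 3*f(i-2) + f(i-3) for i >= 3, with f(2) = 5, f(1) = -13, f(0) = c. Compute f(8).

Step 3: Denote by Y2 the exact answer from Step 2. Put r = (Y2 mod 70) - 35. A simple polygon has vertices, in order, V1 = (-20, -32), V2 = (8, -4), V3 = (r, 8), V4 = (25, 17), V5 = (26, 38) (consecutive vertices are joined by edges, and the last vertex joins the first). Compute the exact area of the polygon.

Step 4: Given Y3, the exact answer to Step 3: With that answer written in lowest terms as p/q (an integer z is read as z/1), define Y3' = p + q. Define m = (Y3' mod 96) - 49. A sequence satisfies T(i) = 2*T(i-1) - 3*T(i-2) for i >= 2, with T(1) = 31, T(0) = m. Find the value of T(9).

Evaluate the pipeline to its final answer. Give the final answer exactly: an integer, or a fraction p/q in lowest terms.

-1265

Step 1: total draws C(10,2) = 45; favorable C(4,1)*C(6,1) = 24; P = 8/15; answer 8/15
Step 2: Y1 = 8/15; threaded value p + q = 23; c = -27; f(3) = 3*(5) - 3*(-13) + 1*(-27) = 27; iterating: f(3)=27, f(4)=53, f(5)=83, f(6)=117, f(7)=155, f(8)=197; answer 197
Step 3: Y2 = 197; r = 22; cross terms: (-20*-4 - 8*-32)=336, (8*8 - 22*-4)=152, (22*17 - 25*8)=174, (25*38 - 26*17)=508, (26*-32 - -20*38)=-72; twice the area = |1098| = 1098; area = 549; answer 549
Step 4: Y3 = 549; threaded value p + q = 550; m = 21; T(2) = 2*(31) - 3*(21) = -1; iterating: T(2)=-1, T(3)=-95, T(4)=-187, T(5)=-89, T(6)=383, T(7)=1033, T(8)=917, T(9)=-1265; answer -1265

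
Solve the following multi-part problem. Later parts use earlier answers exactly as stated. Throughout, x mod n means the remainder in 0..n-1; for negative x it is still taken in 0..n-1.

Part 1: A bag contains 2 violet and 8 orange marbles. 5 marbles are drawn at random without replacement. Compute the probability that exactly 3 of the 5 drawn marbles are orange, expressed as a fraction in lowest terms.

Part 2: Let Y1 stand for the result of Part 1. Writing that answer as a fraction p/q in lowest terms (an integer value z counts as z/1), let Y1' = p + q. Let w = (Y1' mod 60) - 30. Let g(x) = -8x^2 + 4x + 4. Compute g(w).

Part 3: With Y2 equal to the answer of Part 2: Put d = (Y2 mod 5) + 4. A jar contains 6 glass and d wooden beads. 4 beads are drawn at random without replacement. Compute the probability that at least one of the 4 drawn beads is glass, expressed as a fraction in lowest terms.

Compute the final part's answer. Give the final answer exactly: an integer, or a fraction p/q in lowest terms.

Part 1: total draws C(10,5) = 252; favorable C(8,3)*C(2,2) = 56; P = 2/9; answer 2/9
Part 2: Y1 = 2/9; threaded value p + q = 11; w = -19; -8*(-19)^2 + 4*(-19)^1 + 4 = (-2888) + (-76) + (4) = -2960; answer -2960
Part 3: Y2 = -2960; d = 4; total draws C(10,4) = 210; complement C(4,4) = 1; favorable 210 - 1 = 209; P = 209/210; answer 209/210

209/210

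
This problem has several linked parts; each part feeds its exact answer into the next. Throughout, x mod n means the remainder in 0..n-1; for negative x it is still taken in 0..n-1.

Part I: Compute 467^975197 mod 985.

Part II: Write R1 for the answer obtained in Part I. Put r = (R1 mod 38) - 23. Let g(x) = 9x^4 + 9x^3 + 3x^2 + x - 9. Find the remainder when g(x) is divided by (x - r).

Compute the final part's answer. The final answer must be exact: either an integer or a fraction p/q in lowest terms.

Part I: squarings mod 985: 467^1=467, 467^2=404, 467^4=691, 467^8=741, 467^16=436, 467^32=976, 467^64=81, 467^128=651, 467^256=251, 467^512=946, 467^1024=536, 467^2048=661, 467^4096=566, 467^8192=231, 467^16384=171, 467^32768=676, 467^65536=921, 467^131072=156, 467^262144=696, 467^524288=781; 467^975197 = 467^1 * 467^4 * 467^8 * 467^16 * 467^64 * 467^256 * 467^8192 * 467^16384 * 467^32768 * 467^131072 * 467^262144 * 467^524288 = 367 (mod 985); answer 367
Part II: R1 = 367; r = 2; remainder = value at the root: 9*(2)^4 + 9*(2)^3 + 3*(2)^2 + 1*(2)^1 - 9 = (144) + (72) + (12) + (2) + (-9) = 221; answer 221

221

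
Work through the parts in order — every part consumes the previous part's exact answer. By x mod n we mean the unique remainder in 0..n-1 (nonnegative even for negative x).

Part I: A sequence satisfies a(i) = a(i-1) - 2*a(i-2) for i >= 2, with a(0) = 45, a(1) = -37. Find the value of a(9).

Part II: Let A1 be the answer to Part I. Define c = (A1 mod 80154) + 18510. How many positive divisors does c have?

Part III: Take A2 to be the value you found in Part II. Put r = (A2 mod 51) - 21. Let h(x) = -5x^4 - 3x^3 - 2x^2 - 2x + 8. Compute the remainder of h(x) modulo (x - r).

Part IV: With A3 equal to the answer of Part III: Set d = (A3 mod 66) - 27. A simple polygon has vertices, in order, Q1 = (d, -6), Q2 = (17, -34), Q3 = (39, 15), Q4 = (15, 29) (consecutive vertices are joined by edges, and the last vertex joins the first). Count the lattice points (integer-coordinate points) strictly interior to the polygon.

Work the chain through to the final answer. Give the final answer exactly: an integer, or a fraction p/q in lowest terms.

330

Part I: a(2) = 1*(-37) - 2*(45) = -127; iterating: a(2)=-127, a(3)=-53, a(4)=201, a(5)=307, a(6)=-95, a(7)=-709, a(8)=-519, a(9)=899; answer 899
Part II: A1 = 899; c = 19409; 19409 = 13 * 1493; number of divisors = (1+1) * (1+1) = 4; answer 4
Part III: A2 = 4; r = -17; remainder = value at the root: -5*(-17)^4 - 3*(-17)^3 - 2*(-17)^2 - 2*(-17)^1 + 8 = (-417605) + (14739) + (-578) + (34) + (8) = -403402; answer -403402
Part IV: A3 = -403402; d = 29; cross terms: (29*-34 - 17*-6)=-884, (17*15 - 39*-34)=1581, (39*29 - 15*15)=906, (15*-6 - 29*29)=-931; twice the area = |672| = 672; area = 336; boundary points = 4 + 1 + 2 + 7 = 14; strictly interior points = area - boundary/2 + 1 = 330; answer 330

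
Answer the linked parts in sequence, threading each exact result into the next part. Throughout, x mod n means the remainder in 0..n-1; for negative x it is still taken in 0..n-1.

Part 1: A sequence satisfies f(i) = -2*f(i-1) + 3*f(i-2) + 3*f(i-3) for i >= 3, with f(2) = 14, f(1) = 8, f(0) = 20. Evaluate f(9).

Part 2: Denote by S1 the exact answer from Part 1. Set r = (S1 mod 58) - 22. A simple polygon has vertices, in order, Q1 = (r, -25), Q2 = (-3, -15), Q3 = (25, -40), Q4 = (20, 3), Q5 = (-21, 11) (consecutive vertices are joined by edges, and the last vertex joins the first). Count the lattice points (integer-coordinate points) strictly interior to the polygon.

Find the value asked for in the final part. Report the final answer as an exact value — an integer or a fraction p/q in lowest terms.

815

Part 1: f(3) = -2*(14) + 3*(8) + 3*(20) = 56; iterating: f(3)=56, f(4)=-46, f(5)=302, f(6)=-574, f(7)=1916, f(8)=-4648, f(9)=13322; answer 13322
Part 2: S1 = 13322; r = 18; cross terms: (18*-15 - -3*-25)=-345, (-3*-40 - 25*-15)=495, (25*3 - 20*-40)=875, (20*11 - -21*3)=283, (-21*-25 - 18*11)=327; twice the area = |1635| = 1635; area = 1635/2; boundary points = 1 + 1 + 1 + 1 + 3 = 7; strictly interior points = area - boundary/2 + 1 = 815; answer 815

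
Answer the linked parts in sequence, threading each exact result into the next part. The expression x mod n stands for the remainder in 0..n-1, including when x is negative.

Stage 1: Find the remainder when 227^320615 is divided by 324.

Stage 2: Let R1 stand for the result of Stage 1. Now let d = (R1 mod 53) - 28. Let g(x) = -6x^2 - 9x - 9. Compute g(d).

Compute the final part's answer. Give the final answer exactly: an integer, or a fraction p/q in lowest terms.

-2715

Stage 1: squarings mod 324: 227^1=227, 227^2=13, 227^4=169, 227^8=49, 227^16=133, 227^32=193, 227^64=313, 227^128=121, 227^256=61, 227^512=157, 227^1024=25, 227^2048=301, 227^4096=205, 227^8192=229, 227^16384=277, 227^32768=265, 227^65536=241, 227^131072=85, 227^262144=97; 227^320615 = 227^1 * 227^2 * 227^4 * 227^32 * 227^64 * 227^1024 * 227^8192 * 227^16384 * 227^32768 * 227^262144 = 59 (mod 324); answer 59
Stage 2: R1 = 59; d = -22; -6*(-22)^2 - 9*(-22)^1 - 9 = (-2904) + (198) + (-9) = -2715; answer -2715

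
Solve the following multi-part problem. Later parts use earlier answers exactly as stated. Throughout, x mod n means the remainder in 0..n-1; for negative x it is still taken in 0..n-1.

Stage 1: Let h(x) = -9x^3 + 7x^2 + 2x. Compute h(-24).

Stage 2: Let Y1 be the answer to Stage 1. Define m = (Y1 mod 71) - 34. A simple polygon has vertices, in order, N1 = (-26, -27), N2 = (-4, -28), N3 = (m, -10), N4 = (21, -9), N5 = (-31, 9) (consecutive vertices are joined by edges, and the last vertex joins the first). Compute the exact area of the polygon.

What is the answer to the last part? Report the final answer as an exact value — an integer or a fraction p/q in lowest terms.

1813/2

Stage 1: -9*(-24)^3 + 7*(-24)^2 + 2*(-24)^1 = (124416) + (4032) + (-48) = 128400; answer 128400
Stage 2: Y1 = 128400; m = -2; cross terms: (-26*-28 - -4*-27)=620, (-4*-10 - -2*-28)=-16, (-2*-9 - 21*-10)=228, (21*9 - -31*-9)=-90, (-31*-27 - -26*9)=1071; twice the area = |1813| = 1813; area = 1813/2; answer 1813/2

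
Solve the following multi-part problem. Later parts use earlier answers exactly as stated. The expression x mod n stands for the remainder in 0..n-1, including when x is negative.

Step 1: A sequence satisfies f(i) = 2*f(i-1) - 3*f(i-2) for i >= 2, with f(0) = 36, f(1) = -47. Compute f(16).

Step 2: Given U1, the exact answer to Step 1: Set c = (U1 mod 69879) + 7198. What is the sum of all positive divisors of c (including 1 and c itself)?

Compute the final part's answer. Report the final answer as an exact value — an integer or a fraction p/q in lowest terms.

Step 1: f(2) = 2*(-47) - 3*(36) = -202; iterating: f(2)=-202, f(3)=-263, f(4)=80, f(5)=949, f(6)=1658, f(7)=469, f(8)=-4036, f(9)=-9479, f(10)=-6850, f(11)=14737, f(12)=50024, f(13)=55837, f(14)=-38398, f(15)=-244307, f(16)=-373420; answer -373420
Step 2: U1 = -373420; c = 53052; 53052 = 2^2 * 3 * 4421; sigma = (1 + 2 + 4) * (1 + 3) * (1 + 4421) = 7 * 4 * 4422 = 123816; answer 123816

123816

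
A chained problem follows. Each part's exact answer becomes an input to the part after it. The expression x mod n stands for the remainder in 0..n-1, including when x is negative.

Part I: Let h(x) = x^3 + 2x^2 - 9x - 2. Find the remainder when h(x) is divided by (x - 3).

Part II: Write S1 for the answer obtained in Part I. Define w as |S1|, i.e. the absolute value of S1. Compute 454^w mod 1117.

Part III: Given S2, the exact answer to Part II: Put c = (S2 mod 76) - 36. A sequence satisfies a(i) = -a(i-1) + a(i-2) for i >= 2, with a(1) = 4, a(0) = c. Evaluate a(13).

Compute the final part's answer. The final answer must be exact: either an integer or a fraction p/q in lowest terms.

3668

Part I: remainder = value at the root: 1*(3)^3 + 2*(3)^2 - 9*(3)^1 - 2 = (27) + (18) + (-27) + (-2) = 16; answer 16
Part II: S1 = 16; w = 16; squarings mod 1117: 454^1=454, 454^2=588, 454^4=591, 454^8=777, 454^16=549; 454^16 = 454^16 = 549 (mod 1117); answer 549
Part III: S2 = 549; c = -19; a(2) = -1*(4) + 1*(-19) = -23; iterating: a(2)=-23, a(3)=27, a(4)=-50, a(5)=77, a(6)=-127, a(7)=204, a(8)=-331, a(9)=535, a(10)=-866, a(11)=1401, a(12)=-2267, a(13)=3668; answer 3668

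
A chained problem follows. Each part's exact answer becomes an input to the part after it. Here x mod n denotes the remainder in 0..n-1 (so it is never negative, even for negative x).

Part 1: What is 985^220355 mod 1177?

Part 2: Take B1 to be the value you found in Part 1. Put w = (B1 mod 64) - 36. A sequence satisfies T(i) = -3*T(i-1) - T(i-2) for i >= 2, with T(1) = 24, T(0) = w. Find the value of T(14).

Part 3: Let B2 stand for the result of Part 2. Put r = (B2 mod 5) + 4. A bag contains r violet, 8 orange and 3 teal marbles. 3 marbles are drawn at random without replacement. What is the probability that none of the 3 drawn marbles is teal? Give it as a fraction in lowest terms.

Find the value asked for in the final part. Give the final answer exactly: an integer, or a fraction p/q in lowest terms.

Part 1: squarings mod 1177: 985^1=985, 985^2=377, 985^4=889, 985^8=554, 985^16=896, 985^32=102, 985^64=988, 985^128=411, 985^256=610, 985^512=168, 985^1024=1153, 985^2048=576, 985^4096=1039, 985^8192=212, 985^16384=218, 985^32768=444, 985^65536=577, 985^131072=1015; 985^220355 = 985^1 * 985^2 * 985^64 * 985^128 * 985^1024 * 985^2048 * 985^4096 * 985^16384 * 985^65536 * 985^131072 = 494 (mod 1177); answer 494
Part 2: B1 = 494; w = 10; T(2) = -3*(24) - 1*(10) = -82; iterating: T(2)=-82, T(3)=222, T(4)=-584, T(5)=1530, T(6)=-4006, T(7)=10488, T(8)=-27458, T(9)=71886, T(10)=-188200, T(11)=492714, T(12)=-1289942, T(13)=3377112, T(14)=-8841394; answer -8841394
Part 3: B2 = -8841394; r = 5; total draws C(16,3) = 560; favorable C(13,3) = 286; P = 143/280; answer 143/280

143/280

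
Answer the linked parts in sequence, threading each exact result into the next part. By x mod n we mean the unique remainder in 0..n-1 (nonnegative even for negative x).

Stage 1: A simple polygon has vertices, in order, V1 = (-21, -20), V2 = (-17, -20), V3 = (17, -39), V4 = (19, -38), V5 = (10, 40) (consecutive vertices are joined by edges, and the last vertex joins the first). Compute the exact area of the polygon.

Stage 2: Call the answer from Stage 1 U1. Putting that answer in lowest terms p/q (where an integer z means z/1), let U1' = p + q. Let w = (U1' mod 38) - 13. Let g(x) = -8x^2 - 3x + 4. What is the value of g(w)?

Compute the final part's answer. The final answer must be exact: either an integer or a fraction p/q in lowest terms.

-4297

Stage 1: cross terms: (-21*-20 - -17*-20)=80, (-17*-39 - 17*-20)=1003, (17*-38 - 19*-39)=95, (19*40 - 10*-38)=1140, (10*-20 - -21*40)=640; twice the area = |2958| = 2958; area = 1479; answer 1479
Stage 2: U1 = 1479; threaded value p + q = 1480; w = 23; -8*(23)^2 - 3*(23)^1 + 4 = (-4232) + (-69) + (4) = -4297; answer -4297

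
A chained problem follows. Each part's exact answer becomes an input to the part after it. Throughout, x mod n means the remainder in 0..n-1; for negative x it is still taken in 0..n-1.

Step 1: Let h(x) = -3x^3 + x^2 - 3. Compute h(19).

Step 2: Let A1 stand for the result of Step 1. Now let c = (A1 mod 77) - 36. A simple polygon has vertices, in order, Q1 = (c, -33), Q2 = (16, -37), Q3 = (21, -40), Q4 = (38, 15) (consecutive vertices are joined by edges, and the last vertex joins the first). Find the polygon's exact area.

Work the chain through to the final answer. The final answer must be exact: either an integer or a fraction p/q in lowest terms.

727

Step 1: -3*(19)^3 + 1*(19)^2 - 3 = (-20577) + (361) + (-3) = -20219; answer -20219
Step 2: A1 = -20219; c = -4; cross terms: (-4*-37 - 16*-33)=676, (16*-40 - 21*-37)=137, (21*15 - 38*-40)=1835, (38*-33 - -4*15)=-1194; twice the area = |1454| = 1454; area = 727; answer 727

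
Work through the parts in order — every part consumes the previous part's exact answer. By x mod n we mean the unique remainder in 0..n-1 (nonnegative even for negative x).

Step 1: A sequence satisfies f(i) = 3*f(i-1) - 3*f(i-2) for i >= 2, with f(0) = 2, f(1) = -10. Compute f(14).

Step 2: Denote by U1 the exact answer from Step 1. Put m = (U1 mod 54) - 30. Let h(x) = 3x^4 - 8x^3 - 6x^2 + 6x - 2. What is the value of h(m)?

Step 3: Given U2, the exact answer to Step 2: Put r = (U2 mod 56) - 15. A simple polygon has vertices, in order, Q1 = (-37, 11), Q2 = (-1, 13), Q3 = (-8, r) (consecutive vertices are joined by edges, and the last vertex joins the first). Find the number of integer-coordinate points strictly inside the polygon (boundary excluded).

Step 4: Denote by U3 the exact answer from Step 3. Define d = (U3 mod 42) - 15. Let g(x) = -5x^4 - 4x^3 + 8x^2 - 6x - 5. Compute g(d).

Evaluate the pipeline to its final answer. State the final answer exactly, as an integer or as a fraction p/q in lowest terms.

-66852

Step 1: f(2) = 3*(-10) - 3*(2) = -36; iterating: f(2)=-36, f(3)=-78, f(4)=-126, f(5)=-144, f(6)=-54, f(7)=270, f(8)=972, f(9)=2106, f(10)=3402, f(11)=3888, f(12)=1458, f(13)=-7290, f(14)=-26244; answer -26244
Step 2: U1 = -26244; m = -30; 3*(-30)^4 - 8*(-30)^3 - 6*(-30)^2 + 6*(-30)^1 - 2 = (2430000) + (216000) + (-5400) + (-180) + (-2) = 2640418; answer 2640418
Step 3: U2 = 2640418; r = 3; cross terms: (-37*13 - -1*11)=-470, (-1*3 - -8*13)=101, (-8*11 - -37*3)=23; twice the area = |-346| = 346; area = 173; boundary points = 2 + 1 + 1 = 4; strictly interior points = area - boundary/2 + 1 = 172; answer 172
Step 4: U3 = 172; d = -11; -5*(-11)^4 - 4*(-11)^3 + 8*(-11)^2 - 6*(-11)^1 - 5 = (-73205) + (5324) + (968) + (66) + (-5) = -66852; answer -66852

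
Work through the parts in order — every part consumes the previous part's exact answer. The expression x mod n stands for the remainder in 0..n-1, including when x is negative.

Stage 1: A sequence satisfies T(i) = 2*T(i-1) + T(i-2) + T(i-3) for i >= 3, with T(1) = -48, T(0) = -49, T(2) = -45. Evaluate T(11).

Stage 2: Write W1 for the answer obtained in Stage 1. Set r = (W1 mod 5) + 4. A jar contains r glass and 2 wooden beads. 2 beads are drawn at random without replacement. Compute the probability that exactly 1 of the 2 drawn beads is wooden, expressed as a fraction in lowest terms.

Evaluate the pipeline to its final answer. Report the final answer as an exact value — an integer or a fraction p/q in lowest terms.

16/45

Stage 1: T(3) = 2*(-45) + 1*(-48) + 1*(-49) = -187; iterating: T(3)=-187, T(4)=-467, T(5)=-1166, T(6)=-2986, T(7)=-7605, T(8)=-19362, T(9)=-49315, T(10)=-125597, T(11)=-319871; answer -319871
Stage 2: W1 = -319871; r = 8; total draws C(10,2) = 45; favorable C(2,1)*C(8,1) = 16; P = 16/45; answer 16/45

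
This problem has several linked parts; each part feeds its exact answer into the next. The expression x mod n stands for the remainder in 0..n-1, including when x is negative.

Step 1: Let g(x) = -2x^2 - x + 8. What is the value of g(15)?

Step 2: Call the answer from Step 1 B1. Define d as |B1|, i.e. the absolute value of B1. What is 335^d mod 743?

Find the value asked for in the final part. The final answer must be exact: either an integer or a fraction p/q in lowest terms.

Step 1: -2*(15)^2 - 1*(15)^1 + 8 = (-450) + (-15) + (8) = -457; answer -457
Step 2: B1 = -457; d = 457; squarings mod 743: 335^1=335, 335^2=32, 335^4=281, 335^8=203, 335^16=344, 335^32=199, 335^64=222, 335^128=246, 335^256=333; 335^457 = 335^1 * 335^8 * 335^64 * 335^128 * 335^256 = 395 (mod 743); answer 395

395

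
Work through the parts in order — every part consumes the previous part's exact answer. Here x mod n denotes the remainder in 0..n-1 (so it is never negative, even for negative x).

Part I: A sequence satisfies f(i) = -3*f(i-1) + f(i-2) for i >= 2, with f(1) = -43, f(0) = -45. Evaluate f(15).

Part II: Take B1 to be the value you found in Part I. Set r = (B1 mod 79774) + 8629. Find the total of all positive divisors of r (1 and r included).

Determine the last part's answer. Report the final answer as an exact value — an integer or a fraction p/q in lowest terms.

Part I: f(2) = -3*(-43) + 1*(-45) = 84; iterating: f(2)=84, f(3)=-295, f(4)=969, f(5)=-3202, f(6)=10575, f(7)=-34927, f(8)=115356, f(9)=-380995, f(10)=1258341, f(11)=-4156018, f(12)=13726395, f(13)=-45335203, f(14)=149732004, f(15)=-494531215; answer -494531215
Part II: B1 = -494531215; r = 76214; 76214 = 2 * 53 * 719; sigma = (1 + 2) * (1 + 53) * (1 + 719) = 3 * 54 * 720 = 116640; answer 116640

116640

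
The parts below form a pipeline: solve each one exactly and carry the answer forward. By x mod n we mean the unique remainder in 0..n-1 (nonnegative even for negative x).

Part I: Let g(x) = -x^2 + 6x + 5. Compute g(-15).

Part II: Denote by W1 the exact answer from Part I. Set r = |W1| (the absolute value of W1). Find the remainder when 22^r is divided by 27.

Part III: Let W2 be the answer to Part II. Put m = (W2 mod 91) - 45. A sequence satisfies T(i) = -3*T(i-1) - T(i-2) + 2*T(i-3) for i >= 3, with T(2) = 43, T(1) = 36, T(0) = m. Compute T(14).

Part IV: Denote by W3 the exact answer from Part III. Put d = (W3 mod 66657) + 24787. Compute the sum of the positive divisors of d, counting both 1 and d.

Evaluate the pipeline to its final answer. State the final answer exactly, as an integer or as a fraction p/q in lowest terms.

Part I: -1*(-15)^2 + 6*(-15)^1 + 5 = (-225) + (-90) + (5) = -310; answer -310
Part II: W1 = -310; r = 310; squarings mod 27: 22^1=22, 22^2=25, 22^4=4, 22^8=16, 22^16=13, 22^32=7, 22^64=22, 22^128=25, 22^256=4; 22^310 = 22^2 * 22^4 * 22^16 * 22^32 * 22^256 = 4 (mod 27); answer 4
Part III: W2 = 4; m = -41; T(3) = -3*(43) - 1*(36) + 2*(-41) = -247; iterating: T(3)=-247, T(4)=770, T(5)=-1977, T(6)=4667, T(7)=-10484, T(8)=22831, T(9)=-48675, T(10)=102226, T(11)=-212341, T(12)=437447, T(13)=-895548, T(14)=1824515; answer 1824515
Part IV: W3 = 1824515; d = 49563; 49563 = 3^2 * 5507; sigma = (1 + 3 + 9) * (1 + 5507) = 13 * 5508 = 71604; answer 71604

71604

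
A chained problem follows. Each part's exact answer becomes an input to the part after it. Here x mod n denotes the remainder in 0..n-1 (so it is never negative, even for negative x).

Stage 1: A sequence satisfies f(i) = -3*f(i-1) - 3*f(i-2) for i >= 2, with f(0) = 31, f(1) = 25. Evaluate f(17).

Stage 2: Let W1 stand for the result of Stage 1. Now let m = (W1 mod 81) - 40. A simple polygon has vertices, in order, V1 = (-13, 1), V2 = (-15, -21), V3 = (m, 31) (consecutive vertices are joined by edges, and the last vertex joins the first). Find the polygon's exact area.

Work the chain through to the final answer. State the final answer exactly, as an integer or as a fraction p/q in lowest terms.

327

Stage 1: f(2) = -3*(25) - 3*(31) = -168; iterating: f(2)=-168, f(3)=429, f(4)=-783, f(5)=1062, f(6)=-837, f(7)=-675, f(8)=4536, f(9)=-11583, f(10)=21141, f(11)=-28674, f(12)=22599, f(13)=18225, f(14)=-122472, f(15)=312741, f(16)=-570807, f(17)=774198; answer 774198
Stage 2: W1 = 774198; m = -40; cross terms: (-13*-21 - -15*1)=288, (-15*31 - -40*-21)=-1305, (-40*1 - -13*31)=363; twice the area = |-654| = 654; area = 327; answer 327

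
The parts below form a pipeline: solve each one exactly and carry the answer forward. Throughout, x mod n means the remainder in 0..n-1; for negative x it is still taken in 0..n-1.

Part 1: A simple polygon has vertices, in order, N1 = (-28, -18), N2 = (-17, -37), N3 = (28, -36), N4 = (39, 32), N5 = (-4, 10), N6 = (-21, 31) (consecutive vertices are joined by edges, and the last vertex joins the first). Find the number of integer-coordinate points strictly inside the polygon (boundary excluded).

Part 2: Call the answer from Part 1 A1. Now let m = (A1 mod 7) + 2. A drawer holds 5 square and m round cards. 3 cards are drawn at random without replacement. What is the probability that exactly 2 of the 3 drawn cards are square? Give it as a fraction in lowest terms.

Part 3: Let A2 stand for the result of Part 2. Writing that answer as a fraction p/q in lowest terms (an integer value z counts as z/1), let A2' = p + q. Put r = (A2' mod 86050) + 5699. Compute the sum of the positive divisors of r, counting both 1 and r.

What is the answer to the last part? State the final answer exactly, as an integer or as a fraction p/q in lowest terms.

Part 1: cross terms: (-28*-37 - -17*-18)=730, (-17*-36 - 28*-37)=1648, (28*32 - 39*-36)=2300, (39*10 - -4*32)=518, (-4*31 - -21*10)=86, (-21*-18 - -28*31)=1246; twice the area = |6528| = 6528; area = 3264; boundary points = 1 + 1 + 1 + 1 + 1 + 7 = 12; strictly interior points = area - boundary/2 + 1 = 3259; answer 3259
Part 2: A1 = 3259; m = 6; total draws C(11,3) = 165; favorable C(5,2)*C(6,1) = 60; P = 4/11; answer 4/11
Part 3: A2 = 4/11; threaded value p + q = 15; r = 5714; 5714 = 2 * 2857; sigma = (1 + 2) * (1 + 2857) = 3 * 2858 = 8574; answer 8574

8574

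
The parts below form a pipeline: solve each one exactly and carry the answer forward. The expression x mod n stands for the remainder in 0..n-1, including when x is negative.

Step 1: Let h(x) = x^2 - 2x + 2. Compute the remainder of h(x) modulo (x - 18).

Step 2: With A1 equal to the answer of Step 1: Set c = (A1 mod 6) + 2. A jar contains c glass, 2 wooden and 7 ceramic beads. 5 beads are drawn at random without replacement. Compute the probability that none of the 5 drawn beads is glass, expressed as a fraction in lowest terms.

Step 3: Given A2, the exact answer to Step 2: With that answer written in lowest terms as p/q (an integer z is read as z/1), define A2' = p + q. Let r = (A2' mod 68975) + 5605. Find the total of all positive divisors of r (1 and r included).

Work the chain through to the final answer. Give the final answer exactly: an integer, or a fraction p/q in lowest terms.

Step 1: remainder = value at the root: 1*(18)^2 - 2*(18)^1 + 2 = (324) + (-36) + (2) = 290; answer 290
Step 2: A1 = 290; c = 4; total draws C(13,5) = 1287; favorable C(9,5) = 126; P = 14/143; answer 14/143
Step 3: A2 = 14/143; threaded value p + q = 157; r = 5762; 5762 = 2 * 43 * 67; sigma = (1 + 2) * (1 + 43) * (1 + 67) = 3 * 44 * 68 = 8976; answer 8976

8976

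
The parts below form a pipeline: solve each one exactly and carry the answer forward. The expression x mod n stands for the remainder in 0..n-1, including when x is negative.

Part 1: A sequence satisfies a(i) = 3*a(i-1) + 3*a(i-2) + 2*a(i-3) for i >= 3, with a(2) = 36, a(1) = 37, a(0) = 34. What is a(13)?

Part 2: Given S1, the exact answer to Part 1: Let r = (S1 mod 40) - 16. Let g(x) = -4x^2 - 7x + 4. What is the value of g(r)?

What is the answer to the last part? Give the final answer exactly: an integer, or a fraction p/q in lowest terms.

-241

Part 1: a(3) = 3*(36) + 3*(37) + 2*(34) = 287; iterating: a(3)=287, a(4)=1043, a(5)=4062, a(6)=15889, a(7)=61939, a(8)=241608, a(9)=942419, a(10)=3675959, a(11)=14338350, a(12)=55927765, a(13)=218150263; answer 218150263
Part 2: S1 = 218150263; r = 7; -4*(7)^2 - 7*(7)^1 + 4 = (-196) + (-49) + (4) = -241; answer -241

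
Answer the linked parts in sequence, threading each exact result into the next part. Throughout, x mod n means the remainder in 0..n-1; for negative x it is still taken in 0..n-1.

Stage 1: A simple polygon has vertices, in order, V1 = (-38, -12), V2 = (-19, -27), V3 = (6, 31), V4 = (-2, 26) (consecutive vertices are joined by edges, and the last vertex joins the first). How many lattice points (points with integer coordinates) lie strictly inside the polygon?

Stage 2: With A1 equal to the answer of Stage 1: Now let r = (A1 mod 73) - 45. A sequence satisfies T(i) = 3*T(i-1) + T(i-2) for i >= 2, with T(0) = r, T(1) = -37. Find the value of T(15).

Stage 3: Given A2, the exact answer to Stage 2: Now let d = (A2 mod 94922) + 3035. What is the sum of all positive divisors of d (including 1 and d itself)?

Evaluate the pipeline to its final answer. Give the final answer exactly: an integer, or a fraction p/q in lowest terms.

Stage 1: cross terms: (-38*-27 - -19*-12)=798, (-19*31 - 6*-27)=-427, (6*26 - -2*31)=218, (-2*-12 - -38*26)=1012; twice the area = |1601| = 1601; area = 1601/2; boundary points = 1 + 1 + 1 + 2 = 5; strictly interior points = area - boundary/2 + 1 = 799; answer 799
Stage 2: A1 = 799; r = 24; T(2) = 3*(-37) + 1*(24) = -87; iterating: T(2)=-87, T(3)=-298, T(4)=-981, T(5)=-3241, T(6)=-10704, T(7)=-35353, T(8)=-116763, T(9)=-385642, T(10)=-1273689, T(11)=-4206709, T(12)=-13893816, T(13)=-45888157, T(14)=-151558287, T(15)=-500563018; answer -500563018
Stage 3: A2 = -500563018; d = 58645; 58645 = 5 * 37 * 317; sigma = (1 + 5) * (1 + 37) * (1 + 317) = 6 * 38 * 318 = 72504; answer 72504

72504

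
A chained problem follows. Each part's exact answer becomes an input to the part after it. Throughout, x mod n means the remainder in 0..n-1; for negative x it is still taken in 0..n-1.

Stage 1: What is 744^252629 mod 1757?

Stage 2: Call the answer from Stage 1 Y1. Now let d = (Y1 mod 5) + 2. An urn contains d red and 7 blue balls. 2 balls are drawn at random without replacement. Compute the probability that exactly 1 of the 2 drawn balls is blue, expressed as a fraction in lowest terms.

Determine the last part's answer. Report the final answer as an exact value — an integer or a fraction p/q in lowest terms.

35/66

Stage 1: squarings mod 1757: 744^1=744, 744^2=81, 744^4=1290, 744^8=221, 744^16=1402, 744^32=1278, 744^64=1031, 744^128=1733, 744^256=576, 744^512=1460, 744^1024=359, 744^2048=620, 744^4096=1374, 744^8192=858, 744^16384=1738, 744^32768=361, 744^65536=303, 744^131072=445; 744^252629 = 744^1 * 744^4 * 744^16 * 744^64 * 744^128 * 744^512 * 744^2048 * 744^4096 * 744^16384 * 744^32768 * 744^65536 * 744^131072 = 718 (mod 1757); answer 718
Stage 2: Y1 = 718; d = 5; total draws C(12,2) = 66; favorable C(7,1)*C(5,1) = 35; P = 35/66; answer 35/66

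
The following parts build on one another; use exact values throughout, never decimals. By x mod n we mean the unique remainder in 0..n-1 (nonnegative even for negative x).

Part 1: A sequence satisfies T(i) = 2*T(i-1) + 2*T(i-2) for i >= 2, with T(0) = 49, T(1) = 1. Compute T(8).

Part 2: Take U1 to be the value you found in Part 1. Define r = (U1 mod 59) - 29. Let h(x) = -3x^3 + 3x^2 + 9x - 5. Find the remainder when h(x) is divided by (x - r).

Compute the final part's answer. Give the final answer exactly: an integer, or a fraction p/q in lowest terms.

75424

Part 1: T(2) = 2*(1) + 2*(49) = 100; iterating: T(2)=100, T(3)=202, T(4)=604, T(5)=1612, T(6)=4432, T(7)=12088, T(8)=33040; answer 33040
Part 2: U1 = 33040; r = -29; remainder = value at the root: -3*(-29)^3 + 3*(-29)^2 + 9*(-29)^1 - 5 = (73167) + (2523) + (-261) + (-5) = 75424; answer 75424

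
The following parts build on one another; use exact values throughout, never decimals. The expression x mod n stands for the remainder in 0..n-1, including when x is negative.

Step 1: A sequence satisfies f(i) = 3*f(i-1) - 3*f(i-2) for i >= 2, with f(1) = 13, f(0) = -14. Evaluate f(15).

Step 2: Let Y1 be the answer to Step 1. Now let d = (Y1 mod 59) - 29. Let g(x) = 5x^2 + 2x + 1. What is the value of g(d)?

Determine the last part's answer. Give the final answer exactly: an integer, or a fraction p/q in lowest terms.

260

Step 1: f(2) = 3*(13) - 3*(-14) = 81; iterating: f(2)=81, f(3)=204, f(4)=369, f(5)=495, f(6)=378, f(7)=-351, f(8)=-2187, f(9)=-5508, f(10)=-9963, f(11)=-13365, f(12)=-10206, f(13)=9477, f(14)=59049, f(15)=148716; answer 148716
Step 2: Y1 = 148716; d = 7; 5*(7)^2 + 2*(7)^1 + 1 = (245) + (14) + (1) = 260; answer 260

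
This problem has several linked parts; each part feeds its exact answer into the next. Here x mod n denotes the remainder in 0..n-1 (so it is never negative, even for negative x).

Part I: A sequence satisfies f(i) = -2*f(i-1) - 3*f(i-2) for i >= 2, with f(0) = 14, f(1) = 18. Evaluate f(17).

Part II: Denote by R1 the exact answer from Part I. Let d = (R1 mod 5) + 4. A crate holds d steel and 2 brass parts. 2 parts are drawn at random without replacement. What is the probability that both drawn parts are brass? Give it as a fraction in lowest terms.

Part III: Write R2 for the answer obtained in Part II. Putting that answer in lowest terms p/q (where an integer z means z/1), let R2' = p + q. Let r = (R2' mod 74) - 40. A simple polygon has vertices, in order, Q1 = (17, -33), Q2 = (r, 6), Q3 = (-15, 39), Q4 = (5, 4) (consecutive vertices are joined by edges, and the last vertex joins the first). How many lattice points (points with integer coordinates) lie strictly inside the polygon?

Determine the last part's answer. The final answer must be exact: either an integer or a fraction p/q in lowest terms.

792

Part I: f(2) = -2*(18) - 3*(14) = -78; iterating: f(2)=-78, f(3)=102, f(4)=30, f(5)=-366, f(6)=642, f(7)=-186, f(8)=-1554, f(9)=3666, f(10)=-2670, f(11)=-5658, f(12)=19326, f(13)=-21678, f(14)=-14622, f(15)=94278, f(16)=-144690, f(17)=6546; answer 6546
Part II: R1 = 6546; d = 5; total draws C(7,2) = 21; favorable C(2,2) = 1; P = 1/21; answer 1/21
Part III: R2 = 1/21; threaded value p + q = 22; r = -18; cross terms: (17*6 - -18*-33)=-492, (-18*39 - -15*6)=-612, (-15*4 - 5*39)=-255, (5*-33 - 17*4)=-233; twice the area = |-1592| = 1592; area = 796; boundary points = 1 + 3 + 5 + 1 = 10; strictly interior points = area - boundary/2 + 1 = 792; answer 792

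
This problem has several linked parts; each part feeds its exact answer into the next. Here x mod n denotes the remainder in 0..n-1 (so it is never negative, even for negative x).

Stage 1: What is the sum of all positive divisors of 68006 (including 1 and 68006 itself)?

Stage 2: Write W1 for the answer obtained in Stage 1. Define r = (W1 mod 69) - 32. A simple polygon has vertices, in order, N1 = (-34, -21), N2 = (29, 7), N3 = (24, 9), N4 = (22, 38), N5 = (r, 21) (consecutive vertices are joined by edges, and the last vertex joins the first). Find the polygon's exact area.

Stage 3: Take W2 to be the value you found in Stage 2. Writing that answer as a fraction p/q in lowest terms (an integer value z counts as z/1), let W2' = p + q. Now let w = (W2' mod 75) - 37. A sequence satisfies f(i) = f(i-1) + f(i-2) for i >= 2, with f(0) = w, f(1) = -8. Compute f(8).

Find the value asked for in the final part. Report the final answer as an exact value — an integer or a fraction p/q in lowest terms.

-363

Stage 1: 68006 = 2 * 37 * 919; sigma = (1 + 2) * (1 + 37) * (1 + 919) = 3 * 38 * 920 = 104880; answer 104880
Stage 2: W1 = 104880; r = -32; cross terms: (-34*7 - 29*-21)=371, (29*9 - 24*7)=93, (24*38 - 22*9)=714, (22*21 - -32*38)=1678, (-32*-21 - -34*21)=1386; twice the area = |4242| = 4242; area = 2121; answer 2121
Stage 3: W2 = 2121; threaded value p + q = 2122; w = -15; f(2) = 1*(-8) + 1*(-15) = -23; iterating: f(2)=-23, f(3)=-31, f(4)=-54, f(5)=-85, f(6)=-139, f(7)=-224, f(8)=-363; answer -363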